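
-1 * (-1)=1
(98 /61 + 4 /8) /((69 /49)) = 12593 /8418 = 1.50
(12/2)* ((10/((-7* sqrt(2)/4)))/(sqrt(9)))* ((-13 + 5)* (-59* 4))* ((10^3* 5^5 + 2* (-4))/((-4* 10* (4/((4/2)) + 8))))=2949992448* sqrt(2)/35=119197695.11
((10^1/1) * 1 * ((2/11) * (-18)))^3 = -46656000/1331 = -35053.34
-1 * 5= -5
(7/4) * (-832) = -1456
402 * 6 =2412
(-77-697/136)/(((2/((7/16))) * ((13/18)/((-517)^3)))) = 5719756602483/1664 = 3437353727.45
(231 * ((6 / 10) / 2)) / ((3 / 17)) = 3927 / 10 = 392.70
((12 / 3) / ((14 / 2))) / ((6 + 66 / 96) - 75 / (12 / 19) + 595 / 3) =192 / 28987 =0.01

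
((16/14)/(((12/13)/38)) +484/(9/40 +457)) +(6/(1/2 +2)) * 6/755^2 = 52659199364468/1094644658625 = 48.11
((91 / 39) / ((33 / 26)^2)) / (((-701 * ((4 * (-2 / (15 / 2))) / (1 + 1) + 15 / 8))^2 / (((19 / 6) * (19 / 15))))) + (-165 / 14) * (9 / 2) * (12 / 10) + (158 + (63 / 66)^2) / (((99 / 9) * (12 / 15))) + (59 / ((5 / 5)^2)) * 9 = 507884493601732337 / 1046288736961776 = 485.42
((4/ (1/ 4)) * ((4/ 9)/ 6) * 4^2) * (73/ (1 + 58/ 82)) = 766208/ 945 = 810.80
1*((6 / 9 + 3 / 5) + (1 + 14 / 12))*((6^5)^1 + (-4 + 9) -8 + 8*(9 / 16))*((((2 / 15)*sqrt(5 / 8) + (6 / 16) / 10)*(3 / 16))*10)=961299 / 512 + 106811*sqrt(10) / 64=7155.13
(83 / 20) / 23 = 83 / 460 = 0.18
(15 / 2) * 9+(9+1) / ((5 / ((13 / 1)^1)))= 187 / 2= 93.50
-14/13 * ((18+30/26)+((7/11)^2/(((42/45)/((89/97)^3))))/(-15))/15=-1.37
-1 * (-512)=512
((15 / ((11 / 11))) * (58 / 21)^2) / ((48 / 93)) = 130355 / 588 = 221.69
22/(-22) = -1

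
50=50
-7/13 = -0.54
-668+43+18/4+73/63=-78037/126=-619.34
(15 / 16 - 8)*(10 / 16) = -565 / 128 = -4.41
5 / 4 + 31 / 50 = 1.87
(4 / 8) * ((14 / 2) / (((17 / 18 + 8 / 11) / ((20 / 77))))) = 180 / 331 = 0.54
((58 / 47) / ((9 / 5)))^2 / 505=16820 / 18071829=0.00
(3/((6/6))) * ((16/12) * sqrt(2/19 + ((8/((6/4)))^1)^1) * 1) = 9.33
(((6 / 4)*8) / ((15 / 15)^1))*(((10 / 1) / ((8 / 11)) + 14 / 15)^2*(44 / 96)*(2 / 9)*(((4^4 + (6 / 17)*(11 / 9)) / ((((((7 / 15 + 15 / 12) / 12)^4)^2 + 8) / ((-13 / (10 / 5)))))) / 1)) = -54902.74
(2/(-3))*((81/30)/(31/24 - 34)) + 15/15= 4141/3925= 1.06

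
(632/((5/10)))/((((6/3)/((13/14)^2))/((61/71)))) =1628822/3479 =468.19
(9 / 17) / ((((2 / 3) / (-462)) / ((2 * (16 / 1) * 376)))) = -75043584 / 17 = -4414328.47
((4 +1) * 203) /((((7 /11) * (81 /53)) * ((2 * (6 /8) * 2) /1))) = 84535 /243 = 347.88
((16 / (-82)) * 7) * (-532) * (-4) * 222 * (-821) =21719798016 / 41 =529751171.12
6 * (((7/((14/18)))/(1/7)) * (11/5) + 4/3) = 4198/5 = 839.60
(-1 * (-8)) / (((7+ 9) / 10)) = 5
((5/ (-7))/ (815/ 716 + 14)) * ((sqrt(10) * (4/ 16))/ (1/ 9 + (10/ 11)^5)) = -0.05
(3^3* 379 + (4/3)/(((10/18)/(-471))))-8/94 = 2139091/235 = 9102.51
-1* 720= -720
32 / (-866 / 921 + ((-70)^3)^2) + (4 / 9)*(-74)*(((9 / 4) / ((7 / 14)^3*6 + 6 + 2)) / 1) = -16036499891356072 / 1896207757484845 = -8.46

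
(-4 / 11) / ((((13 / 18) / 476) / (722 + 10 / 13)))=-173222.01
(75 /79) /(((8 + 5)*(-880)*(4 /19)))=-285 /723008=-0.00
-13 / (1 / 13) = -169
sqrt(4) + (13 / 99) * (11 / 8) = 157 / 72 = 2.18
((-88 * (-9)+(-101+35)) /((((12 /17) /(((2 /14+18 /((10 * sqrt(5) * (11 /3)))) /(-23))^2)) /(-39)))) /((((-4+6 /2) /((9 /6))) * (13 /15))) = 136323 * sqrt(5) /37030+11669157 /1296050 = 17.24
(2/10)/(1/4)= 4/5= 0.80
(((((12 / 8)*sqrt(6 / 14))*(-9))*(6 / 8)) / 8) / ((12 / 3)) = -81*sqrt(21) / 1792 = -0.21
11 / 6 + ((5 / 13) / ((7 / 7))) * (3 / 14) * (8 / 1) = 1361 / 546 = 2.49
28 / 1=28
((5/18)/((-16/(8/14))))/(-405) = 1/40824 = 0.00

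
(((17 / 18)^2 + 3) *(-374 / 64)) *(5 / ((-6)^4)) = -1179035 / 13436928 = -0.09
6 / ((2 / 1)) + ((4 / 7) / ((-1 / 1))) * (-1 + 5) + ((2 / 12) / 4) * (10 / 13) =815 / 1092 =0.75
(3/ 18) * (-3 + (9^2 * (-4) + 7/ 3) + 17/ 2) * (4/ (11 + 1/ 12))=-1084/ 57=-19.02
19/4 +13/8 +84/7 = 18.38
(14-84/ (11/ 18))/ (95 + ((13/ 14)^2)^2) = -52168928/ 40458891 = -1.29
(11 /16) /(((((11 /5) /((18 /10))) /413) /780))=724815 /4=181203.75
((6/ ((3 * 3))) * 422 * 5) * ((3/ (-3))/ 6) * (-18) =4220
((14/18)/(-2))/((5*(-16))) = 7/1440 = 0.00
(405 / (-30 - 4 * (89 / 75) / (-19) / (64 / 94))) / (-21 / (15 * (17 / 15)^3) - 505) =2268332100 / 83974212043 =0.03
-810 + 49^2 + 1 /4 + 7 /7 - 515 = 4309 /4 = 1077.25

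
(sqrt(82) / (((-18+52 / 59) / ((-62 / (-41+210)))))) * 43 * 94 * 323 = 2387880214 * sqrt(82) / 85345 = 253361.94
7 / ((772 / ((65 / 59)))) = 0.01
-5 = -5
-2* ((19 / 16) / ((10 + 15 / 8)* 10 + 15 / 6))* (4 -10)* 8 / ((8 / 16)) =1.88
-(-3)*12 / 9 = 4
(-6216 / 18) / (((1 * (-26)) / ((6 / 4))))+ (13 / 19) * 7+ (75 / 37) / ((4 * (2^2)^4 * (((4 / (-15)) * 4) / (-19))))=3705573257 / 149733376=24.75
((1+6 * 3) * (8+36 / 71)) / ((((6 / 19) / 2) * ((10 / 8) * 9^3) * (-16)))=-54511 / 776385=-0.07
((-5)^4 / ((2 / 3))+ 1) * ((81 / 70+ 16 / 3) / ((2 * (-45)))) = -2558351 / 37800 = -67.68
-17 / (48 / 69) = -391 / 16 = -24.44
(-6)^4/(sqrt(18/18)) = 1296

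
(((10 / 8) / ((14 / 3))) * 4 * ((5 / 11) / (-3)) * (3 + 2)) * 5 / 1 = -625 / 154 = -4.06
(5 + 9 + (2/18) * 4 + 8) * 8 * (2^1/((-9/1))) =-3232/81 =-39.90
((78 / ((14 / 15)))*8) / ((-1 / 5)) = -23400 / 7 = -3342.86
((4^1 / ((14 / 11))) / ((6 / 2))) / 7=22 / 147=0.15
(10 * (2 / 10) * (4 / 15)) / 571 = 8 / 8565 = 0.00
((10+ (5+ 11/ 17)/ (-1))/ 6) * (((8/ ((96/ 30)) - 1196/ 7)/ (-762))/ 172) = 87209/ 93579696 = 0.00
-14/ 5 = -2.80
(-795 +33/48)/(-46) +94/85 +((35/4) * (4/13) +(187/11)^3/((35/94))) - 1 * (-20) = 75351905491/5692960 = 13235.98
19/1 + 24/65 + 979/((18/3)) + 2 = 71969/390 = 184.54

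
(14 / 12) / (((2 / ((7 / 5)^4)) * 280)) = 2401 / 300000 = 0.01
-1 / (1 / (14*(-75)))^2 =-1102500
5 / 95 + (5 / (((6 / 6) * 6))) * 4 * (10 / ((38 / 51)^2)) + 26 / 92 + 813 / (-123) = 36607071 / 680846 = 53.77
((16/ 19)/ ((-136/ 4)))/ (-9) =8/ 2907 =0.00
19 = 19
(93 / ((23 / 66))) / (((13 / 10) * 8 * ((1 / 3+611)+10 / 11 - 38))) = 101277 / 2266420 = 0.04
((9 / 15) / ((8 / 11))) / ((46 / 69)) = 99 / 80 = 1.24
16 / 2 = 8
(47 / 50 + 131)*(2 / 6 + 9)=1231.44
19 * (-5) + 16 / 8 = -93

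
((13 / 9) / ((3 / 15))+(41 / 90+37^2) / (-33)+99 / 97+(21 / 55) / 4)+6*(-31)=-25255163 / 115236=-219.16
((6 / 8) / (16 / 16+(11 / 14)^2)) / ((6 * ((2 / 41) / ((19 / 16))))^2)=29735209 / 3895296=7.63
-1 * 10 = -10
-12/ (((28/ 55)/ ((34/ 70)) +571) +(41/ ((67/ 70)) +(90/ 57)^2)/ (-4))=-36183752/ 1690733769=-0.02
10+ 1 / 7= 71 / 7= 10.14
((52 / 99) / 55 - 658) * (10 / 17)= -7165516 / 18513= -387.05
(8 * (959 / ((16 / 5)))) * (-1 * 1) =-2397.50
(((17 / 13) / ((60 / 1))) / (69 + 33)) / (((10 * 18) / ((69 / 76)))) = 23 / 21340800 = 0.00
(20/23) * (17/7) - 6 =-3.89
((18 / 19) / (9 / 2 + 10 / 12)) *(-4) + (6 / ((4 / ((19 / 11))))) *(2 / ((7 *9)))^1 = -5515 / 8778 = -0.63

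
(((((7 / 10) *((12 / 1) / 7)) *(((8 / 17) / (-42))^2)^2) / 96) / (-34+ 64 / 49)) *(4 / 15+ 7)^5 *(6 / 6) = -123089916392 / 1008174248342296875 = -0.00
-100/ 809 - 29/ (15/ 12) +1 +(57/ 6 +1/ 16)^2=69.12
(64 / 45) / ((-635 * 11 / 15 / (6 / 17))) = -128 / 118745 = -0.00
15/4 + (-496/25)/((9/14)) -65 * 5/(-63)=-138307/6300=-21.95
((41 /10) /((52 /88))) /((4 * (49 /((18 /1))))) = 4059 /6370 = 0.64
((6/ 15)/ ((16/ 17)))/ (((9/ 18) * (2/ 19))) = 323/ 40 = 8.08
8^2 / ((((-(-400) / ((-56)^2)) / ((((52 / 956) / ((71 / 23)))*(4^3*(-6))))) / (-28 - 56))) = 120981159936 / 424225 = 285181.59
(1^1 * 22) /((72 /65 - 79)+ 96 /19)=-27170 /89957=-0.30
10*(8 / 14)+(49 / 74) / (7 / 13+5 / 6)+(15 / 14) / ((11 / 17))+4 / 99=7.89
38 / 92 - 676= -31077 / 46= -675.59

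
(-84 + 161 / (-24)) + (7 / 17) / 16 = -73997 / 816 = -90.68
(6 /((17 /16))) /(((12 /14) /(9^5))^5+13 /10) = 47667008312639867494169184960 /10973342538638969496053536561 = 4.34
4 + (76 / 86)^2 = 4.78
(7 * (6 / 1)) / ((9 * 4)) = 7 / 6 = 1.17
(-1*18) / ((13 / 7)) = -126 / 13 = -9.69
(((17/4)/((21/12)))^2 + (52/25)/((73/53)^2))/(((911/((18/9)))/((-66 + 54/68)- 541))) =-941085007127/101099523175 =-9.31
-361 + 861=500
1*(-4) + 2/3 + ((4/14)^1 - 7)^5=-688203091/50421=-13649.14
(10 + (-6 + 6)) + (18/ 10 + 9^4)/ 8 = 16607/ 20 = 830.35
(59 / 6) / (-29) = -59 / 174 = -0.34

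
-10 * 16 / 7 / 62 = -80 / 217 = -0.37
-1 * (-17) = 17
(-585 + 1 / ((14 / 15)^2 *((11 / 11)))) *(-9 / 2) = 1029915 / 392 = 2627.33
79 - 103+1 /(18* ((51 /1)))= -22031 /918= -24.00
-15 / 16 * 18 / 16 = -135 / 128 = -1.05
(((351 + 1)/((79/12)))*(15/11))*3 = 17280/79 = 218.73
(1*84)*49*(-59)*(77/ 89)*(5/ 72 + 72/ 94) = -4405169923/ 25098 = -175518.76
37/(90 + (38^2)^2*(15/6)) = 1/140890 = 0.00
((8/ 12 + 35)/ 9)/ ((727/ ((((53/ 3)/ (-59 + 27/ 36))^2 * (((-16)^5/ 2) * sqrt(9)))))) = -2521305186304/ 3196916343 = -788.67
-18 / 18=-1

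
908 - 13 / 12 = 10883 / 12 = 906.92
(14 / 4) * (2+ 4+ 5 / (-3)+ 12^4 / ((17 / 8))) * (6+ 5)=38337145 / 102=375854.36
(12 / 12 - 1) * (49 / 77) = 0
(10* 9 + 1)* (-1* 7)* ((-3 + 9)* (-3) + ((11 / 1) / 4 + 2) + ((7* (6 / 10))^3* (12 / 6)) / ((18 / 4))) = -6267443 / 500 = -12534.89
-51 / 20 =-2.55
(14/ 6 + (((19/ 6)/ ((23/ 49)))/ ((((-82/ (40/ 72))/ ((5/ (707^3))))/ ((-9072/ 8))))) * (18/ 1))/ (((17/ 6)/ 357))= 285644325792/ 971573843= 294.00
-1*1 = -1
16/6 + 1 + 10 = 13.67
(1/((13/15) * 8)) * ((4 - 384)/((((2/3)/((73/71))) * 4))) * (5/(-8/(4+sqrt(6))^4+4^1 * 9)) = -1565056125/522757664+1560375 * sqrt(6)/65344708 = -2.94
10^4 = 10000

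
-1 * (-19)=19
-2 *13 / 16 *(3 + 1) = -6.50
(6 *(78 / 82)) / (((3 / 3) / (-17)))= -3978 / 41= -97.02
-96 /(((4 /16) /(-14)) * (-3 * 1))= -1792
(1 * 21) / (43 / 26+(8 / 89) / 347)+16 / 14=13.84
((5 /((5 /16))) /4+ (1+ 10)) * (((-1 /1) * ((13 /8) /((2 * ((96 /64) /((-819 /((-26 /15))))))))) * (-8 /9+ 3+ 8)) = -621075 /16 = -38817.19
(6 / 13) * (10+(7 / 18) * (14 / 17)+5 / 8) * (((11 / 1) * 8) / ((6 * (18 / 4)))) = 294734 / 17901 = 16.46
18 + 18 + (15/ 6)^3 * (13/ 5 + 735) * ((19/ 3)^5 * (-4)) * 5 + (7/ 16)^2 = -146109647540605/ 62208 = -2348727616.07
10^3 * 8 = 8000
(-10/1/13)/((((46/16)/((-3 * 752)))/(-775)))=-467799.33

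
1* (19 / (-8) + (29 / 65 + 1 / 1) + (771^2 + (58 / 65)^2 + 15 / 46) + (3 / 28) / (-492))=265256066998859 / 446227600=594441.19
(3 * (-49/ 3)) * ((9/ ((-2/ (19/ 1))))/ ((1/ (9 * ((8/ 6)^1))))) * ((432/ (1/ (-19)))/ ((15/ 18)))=-2475893952/ 5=-495178790.40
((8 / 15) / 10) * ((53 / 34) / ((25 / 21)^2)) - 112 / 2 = -55.94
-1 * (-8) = 8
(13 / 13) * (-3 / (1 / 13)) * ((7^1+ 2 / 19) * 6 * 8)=-252720 / 19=-13301.05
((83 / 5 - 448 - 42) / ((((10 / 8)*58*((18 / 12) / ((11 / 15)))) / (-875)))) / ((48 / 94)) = 951797 / 174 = 5470.10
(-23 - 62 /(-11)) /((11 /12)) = -2292 /121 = -18.94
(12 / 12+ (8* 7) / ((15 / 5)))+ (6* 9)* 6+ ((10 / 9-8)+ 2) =3049 / 9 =338.78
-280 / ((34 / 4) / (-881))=493360 / 17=29021.18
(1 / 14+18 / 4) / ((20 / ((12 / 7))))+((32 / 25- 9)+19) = 14298 / 1225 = 11.67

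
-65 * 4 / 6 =-130 / 3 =-43.33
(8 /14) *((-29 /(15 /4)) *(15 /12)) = -5.52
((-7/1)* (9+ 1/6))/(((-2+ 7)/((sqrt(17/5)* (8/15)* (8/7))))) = -352* sqrt(85)/225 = -14.42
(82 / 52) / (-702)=-41 / 18252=-0.00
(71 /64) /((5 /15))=3.33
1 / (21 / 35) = 5 / 3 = 1.67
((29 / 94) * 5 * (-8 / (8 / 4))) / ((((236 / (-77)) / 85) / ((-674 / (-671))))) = 29074675 / 169153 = 171.88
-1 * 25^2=-625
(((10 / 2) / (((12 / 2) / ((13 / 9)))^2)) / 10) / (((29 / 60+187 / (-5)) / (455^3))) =-15919187375 / 215298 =-73940.25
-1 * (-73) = 73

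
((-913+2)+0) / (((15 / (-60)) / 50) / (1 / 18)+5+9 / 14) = -637700 / 3887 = -164.06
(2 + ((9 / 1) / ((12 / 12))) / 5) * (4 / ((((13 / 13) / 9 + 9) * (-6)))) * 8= -456 / 205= -2.22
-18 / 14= -9 / 7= -1.29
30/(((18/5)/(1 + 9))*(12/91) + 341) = 68250/775883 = 0.09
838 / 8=419 / 4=104.75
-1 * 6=-6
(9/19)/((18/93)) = 93/38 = 2.45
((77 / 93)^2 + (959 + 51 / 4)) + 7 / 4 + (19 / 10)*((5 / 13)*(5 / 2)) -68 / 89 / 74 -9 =1432149624905 / 1481020164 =967.00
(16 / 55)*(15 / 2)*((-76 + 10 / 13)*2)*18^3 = -273777408 / 143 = -1914527.33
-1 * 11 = -11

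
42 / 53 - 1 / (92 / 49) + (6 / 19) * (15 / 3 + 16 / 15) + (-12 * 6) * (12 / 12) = -32344043 / 463220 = -69.82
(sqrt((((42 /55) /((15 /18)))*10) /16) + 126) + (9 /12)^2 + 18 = 3*sqrt(770) /110 + 2313 /16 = 145.32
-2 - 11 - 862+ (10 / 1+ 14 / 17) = -14691 / 17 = -864.18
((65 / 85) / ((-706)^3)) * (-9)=117 / 5982228872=0.00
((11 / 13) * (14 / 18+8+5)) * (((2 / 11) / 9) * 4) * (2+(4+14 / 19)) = 126976 / 20007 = 6.35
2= 2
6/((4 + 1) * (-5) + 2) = -6/23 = -0.26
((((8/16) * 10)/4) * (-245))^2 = 1500625/16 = 93789.06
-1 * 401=-401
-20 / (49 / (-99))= 40.41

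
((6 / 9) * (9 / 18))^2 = 1 / 9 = 0.11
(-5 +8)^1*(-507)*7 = -10647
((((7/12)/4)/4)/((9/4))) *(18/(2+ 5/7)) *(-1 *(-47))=2303/456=5.05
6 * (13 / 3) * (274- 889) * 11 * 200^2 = -7035600000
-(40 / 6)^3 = -8000 / 27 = -296.30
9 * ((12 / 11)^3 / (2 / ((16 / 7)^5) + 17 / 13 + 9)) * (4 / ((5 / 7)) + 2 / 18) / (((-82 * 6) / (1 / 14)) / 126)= -2270133485568 / 19228933061965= -0.12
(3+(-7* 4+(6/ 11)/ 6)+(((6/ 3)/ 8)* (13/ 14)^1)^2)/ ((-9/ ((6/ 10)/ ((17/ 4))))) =171481/ 439824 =0.39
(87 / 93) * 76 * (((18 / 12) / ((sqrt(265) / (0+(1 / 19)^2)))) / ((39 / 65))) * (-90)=-5220 * sqrt(265) / 31217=-2.72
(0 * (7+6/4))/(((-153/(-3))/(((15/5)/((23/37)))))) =0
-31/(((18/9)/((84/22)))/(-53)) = 34503/11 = 3136.64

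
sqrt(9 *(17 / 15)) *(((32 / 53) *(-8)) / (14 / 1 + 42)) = -32 *sqrt(255) / 1855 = -0.28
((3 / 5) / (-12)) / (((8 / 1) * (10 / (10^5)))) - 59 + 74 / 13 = -115.81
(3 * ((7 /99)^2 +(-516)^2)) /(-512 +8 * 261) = 2609575105 /5148792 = 506.83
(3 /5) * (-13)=-7.80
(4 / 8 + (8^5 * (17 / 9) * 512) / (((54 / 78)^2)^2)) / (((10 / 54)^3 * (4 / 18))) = 97751509854.20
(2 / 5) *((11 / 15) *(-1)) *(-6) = 1.76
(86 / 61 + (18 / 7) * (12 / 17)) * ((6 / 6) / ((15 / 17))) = 4682 / 1281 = 3.65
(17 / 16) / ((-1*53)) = -17 / 848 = -0.02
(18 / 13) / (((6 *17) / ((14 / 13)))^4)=4802 / 279096863877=0.00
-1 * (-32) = 32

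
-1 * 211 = -211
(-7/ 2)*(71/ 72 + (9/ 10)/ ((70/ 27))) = -16799/ 3600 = -4.67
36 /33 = 12 /11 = 1.09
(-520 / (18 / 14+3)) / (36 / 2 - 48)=182 / 45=4.04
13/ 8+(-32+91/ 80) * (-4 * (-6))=-29563/ 40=-739.08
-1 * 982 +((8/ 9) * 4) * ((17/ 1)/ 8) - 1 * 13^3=-3171.44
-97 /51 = -1.90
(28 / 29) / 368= 0.00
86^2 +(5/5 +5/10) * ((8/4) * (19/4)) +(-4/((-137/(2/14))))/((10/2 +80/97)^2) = 9074200298319/1224547100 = 7410.25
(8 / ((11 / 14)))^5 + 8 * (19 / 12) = 52876370434 / 483153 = 109440.22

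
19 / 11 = 1.73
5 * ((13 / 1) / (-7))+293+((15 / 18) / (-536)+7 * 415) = 71784301 / 22512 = 3188.71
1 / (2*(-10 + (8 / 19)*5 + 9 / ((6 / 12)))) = 19 / 384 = 0.05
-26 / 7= -3.71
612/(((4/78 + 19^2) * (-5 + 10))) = 23868/70405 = 0.34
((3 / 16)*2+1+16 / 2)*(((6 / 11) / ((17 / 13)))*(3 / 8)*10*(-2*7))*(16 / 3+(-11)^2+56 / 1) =-55999125 / 1496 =-37432.57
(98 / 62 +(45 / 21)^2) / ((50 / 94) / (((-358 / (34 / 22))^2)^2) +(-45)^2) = 105978630680022881792 / 34768304021545768107175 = 0.00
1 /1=1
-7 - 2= -9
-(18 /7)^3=-5832 /343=-17.00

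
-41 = -41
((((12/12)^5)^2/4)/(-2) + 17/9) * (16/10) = 127/45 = 2.82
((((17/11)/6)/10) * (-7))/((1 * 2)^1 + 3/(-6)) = -0.12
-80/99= -0.81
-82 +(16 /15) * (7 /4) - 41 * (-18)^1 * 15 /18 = 8023 /15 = 534.87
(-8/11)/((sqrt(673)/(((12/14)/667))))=-48*sqrt(673)/34564607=-0.00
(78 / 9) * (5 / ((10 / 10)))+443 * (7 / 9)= 3491 / 9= 387.89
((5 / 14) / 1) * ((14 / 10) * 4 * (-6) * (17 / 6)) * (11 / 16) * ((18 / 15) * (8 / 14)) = -561 / 35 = -16.03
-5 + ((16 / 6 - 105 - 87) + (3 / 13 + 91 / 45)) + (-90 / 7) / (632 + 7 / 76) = -12596663197 / 65573235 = -192.10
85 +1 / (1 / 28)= 113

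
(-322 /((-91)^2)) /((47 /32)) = -1472 /55601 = -0.03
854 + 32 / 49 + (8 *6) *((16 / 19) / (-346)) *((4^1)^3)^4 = -315542443270 / 161063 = -1959124.34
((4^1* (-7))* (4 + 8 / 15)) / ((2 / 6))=-1904 / 5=-380.80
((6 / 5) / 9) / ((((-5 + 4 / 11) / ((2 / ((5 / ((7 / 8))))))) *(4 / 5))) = -0.01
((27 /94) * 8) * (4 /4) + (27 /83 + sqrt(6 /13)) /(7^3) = sqrt(78) /4459 + 3075921 /1338043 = 2.30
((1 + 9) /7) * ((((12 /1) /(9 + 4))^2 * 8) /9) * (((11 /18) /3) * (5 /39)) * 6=70400 /415233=0.17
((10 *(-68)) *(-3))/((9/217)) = 147560/3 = 49186.67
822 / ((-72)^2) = 137 / 864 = 0.16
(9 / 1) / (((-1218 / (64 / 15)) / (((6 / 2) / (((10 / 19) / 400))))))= -14592 / 203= -71.88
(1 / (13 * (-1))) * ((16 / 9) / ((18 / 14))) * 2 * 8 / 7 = -256 / 1053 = -0.24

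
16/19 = 0.84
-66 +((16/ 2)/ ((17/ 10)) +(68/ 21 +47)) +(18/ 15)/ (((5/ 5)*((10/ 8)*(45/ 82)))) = -138437/ 14875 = -9.31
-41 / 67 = -0.61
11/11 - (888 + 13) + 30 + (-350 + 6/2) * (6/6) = -1217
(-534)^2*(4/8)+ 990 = 143568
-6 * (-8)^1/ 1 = 48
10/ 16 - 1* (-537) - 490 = 381/ 8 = 47.62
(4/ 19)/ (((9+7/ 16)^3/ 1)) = 16384/ 65416069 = 0.00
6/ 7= 0.86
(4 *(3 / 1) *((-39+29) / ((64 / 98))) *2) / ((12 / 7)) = -1715 / 8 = -214.38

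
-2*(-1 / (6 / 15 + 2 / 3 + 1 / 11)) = 330 / 191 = 1.73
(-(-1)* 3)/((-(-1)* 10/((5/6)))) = 0.25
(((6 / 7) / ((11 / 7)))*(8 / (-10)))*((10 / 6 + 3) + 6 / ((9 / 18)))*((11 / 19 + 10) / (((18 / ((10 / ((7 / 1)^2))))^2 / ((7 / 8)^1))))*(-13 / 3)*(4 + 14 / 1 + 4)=435500 / 527877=0.83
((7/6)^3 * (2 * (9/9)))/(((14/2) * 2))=49/216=0.23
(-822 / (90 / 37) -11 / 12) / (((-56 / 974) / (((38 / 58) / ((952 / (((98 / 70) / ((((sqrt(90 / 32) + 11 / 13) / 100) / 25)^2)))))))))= 15565197371343750 / 546338537 -1136590582520250000 * sqrt(5) / 110906723011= 5574425.47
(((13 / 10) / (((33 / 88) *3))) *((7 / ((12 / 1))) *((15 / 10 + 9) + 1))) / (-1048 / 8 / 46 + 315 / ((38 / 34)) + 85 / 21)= 0.03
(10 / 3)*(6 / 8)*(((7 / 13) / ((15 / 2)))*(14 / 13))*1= 0.19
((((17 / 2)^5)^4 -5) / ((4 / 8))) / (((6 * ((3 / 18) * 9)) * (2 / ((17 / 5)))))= 69091933913008732791698257 / 47185920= 1464248952081653442.21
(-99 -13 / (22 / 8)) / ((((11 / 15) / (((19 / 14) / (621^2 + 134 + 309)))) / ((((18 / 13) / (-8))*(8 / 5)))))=83619 / 607310132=0.00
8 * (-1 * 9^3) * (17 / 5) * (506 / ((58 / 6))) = -150500592 / 145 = -1037935.12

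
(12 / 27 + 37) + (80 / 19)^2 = 179257 / 3249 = 55.17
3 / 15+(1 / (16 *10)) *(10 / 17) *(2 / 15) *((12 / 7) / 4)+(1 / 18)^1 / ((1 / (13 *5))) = 163277 / 42840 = 3.81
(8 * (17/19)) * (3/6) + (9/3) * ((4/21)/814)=193770/54131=3.58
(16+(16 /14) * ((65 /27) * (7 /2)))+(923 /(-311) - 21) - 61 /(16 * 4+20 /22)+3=7438381 /1998486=3.72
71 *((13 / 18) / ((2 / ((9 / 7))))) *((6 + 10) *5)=18460 / 7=2637.14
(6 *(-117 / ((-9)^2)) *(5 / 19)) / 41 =-130 / 2337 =-0.06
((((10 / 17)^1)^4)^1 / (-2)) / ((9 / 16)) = -80000 / 751689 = -0.11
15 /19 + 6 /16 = 177 /152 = 1.16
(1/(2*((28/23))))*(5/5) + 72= 4055/56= 72.41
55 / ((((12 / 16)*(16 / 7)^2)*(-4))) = -3.51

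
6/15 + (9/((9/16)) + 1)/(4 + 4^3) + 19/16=147/80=1.84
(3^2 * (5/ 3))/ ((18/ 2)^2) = 5/ 27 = 0.19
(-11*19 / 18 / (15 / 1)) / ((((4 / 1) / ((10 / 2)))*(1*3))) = -209 / 648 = -0.32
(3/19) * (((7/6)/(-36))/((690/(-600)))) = 35/7866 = 0.00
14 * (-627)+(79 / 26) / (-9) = -2054131 / 234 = -8778.34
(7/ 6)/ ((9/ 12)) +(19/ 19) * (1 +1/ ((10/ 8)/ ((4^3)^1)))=2419/ 45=53.76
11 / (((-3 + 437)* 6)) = 11 / 2604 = 0.00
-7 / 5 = -1.40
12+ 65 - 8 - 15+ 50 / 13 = 57.85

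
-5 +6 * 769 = 4609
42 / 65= 0.65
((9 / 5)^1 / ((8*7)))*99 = 891 / 280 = 3.18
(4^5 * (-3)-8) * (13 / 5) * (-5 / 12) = 10010 / 3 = 3336.67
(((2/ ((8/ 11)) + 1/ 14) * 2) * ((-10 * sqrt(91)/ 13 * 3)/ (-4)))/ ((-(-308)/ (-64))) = -4740 * sqrt(91)/ 7007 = -6.45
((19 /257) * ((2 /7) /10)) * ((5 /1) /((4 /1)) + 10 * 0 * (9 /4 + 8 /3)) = 19 /7196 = 0.00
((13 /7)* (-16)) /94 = -104 /329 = -0.32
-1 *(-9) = 9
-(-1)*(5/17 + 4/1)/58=0.07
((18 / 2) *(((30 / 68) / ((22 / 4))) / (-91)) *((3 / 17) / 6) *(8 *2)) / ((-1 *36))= 30 / 289289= 0.00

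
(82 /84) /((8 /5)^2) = 0.38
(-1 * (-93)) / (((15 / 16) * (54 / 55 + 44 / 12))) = 16368 / 767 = 21.34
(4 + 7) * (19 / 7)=209 / 7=29.86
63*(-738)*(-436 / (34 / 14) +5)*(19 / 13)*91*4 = 73388175336 / 17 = 4316951490.35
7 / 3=2.33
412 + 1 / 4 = 1649 / 4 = 412.25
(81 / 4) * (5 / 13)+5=665 / 52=12.79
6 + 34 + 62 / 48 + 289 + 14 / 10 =331.69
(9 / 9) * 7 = 7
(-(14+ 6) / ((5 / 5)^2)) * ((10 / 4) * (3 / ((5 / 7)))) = -210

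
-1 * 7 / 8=-7 / 8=-0.88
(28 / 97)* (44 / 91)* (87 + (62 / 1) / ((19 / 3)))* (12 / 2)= 1941984 / 23959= 81.05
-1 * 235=-235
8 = 8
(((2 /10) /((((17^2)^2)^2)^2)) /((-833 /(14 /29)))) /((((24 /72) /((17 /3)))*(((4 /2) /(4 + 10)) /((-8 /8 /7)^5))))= 2 /118588054518878293491224215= 0.00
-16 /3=-5.33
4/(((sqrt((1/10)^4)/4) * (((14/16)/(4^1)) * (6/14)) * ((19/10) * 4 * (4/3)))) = 32000/19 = 1684.21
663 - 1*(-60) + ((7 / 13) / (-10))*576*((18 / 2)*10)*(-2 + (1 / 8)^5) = 41970633 / 6656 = 6305.68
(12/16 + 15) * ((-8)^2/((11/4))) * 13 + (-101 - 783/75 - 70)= 1260504/275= 4583.65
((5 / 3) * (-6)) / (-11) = 0.91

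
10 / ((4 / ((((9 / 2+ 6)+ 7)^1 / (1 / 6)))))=525 / 2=262.50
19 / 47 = 0.40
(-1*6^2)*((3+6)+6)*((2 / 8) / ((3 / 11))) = -495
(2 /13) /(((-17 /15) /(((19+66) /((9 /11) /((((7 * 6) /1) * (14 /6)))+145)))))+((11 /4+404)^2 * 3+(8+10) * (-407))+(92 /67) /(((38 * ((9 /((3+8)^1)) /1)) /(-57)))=3195856018363225 /6535384752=489008.09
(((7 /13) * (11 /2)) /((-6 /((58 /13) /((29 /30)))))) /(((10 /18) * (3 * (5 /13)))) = -231 /65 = -3.55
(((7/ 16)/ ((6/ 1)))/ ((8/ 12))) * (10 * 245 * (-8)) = -2143.75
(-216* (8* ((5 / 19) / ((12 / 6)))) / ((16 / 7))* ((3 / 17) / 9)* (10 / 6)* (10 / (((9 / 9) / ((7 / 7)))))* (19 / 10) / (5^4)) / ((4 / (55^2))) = -2541 / 34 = -74.74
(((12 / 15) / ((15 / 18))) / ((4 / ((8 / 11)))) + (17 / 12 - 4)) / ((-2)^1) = 1.20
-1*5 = -5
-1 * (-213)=213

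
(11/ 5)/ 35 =11/ 175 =0.06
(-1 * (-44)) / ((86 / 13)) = 286 / 43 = 6.65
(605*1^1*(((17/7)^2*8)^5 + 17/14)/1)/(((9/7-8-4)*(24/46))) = -122563484146754774563/4842432840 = -25310311613.27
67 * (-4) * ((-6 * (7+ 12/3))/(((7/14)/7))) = 247632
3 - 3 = 0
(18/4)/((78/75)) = 225/52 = 4.33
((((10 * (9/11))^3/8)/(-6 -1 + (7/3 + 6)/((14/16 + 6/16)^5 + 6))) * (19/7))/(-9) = 5349371625/1575029533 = 3.40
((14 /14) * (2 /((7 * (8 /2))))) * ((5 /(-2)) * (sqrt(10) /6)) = -5 * sqrt(10) /168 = -0.09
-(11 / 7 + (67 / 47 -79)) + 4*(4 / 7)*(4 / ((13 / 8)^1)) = 349129 / 4277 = 81.63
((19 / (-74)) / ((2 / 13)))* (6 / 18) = -247 / 444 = -0.56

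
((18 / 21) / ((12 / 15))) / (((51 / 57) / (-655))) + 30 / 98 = -1306215 / 1666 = -784.04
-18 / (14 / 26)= -234 / 7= -33.43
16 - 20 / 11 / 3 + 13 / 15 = 2683 / 165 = 16.26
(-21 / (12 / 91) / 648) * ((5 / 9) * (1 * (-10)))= 15925 / 11664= 1.37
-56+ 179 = 123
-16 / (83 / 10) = -160 / 83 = -1.93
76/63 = 1.21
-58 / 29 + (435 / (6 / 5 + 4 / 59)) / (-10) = -27161 / 748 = -36.31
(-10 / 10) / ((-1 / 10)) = 10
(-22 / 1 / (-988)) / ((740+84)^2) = 11 / 335414144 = 0.00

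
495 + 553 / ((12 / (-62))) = -14173 / 6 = -2362.17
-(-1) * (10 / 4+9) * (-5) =-115 / 2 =-57.50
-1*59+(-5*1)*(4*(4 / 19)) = -1201 / 19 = -63.21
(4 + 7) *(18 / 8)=99 / 4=24.75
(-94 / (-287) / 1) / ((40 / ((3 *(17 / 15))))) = 799 / 28700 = 0.03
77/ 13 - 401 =-5136/ 13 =-395.08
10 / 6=1.67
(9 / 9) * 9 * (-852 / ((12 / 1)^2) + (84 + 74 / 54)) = 8581 / 12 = 715.08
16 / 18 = 8 / 9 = 0.89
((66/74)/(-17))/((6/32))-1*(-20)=12404/629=19.72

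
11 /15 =0.73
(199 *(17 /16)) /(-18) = -3383 /288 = -11.75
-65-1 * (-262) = 197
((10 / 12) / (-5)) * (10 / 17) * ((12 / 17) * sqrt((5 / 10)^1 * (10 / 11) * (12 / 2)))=-20 * sqrt(330) / 3179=-0.11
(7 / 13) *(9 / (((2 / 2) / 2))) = 126 / 13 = 9.69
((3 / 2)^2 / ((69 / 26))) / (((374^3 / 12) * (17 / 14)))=819 / 5113656746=0.00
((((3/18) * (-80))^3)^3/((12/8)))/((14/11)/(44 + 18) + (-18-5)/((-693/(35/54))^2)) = -7866417152000000000/18169267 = -432951816493.20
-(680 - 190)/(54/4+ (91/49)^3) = -67228/2731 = -24.62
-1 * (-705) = 705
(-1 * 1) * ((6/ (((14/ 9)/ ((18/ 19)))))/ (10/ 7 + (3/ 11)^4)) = -7115526/ 2792563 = -2.55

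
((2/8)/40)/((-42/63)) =-3/320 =-0.01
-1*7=-7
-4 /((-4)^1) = 1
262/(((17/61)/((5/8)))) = 39955/68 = 587.57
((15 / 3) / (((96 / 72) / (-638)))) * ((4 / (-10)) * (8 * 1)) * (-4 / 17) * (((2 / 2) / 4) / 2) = -3828 / 17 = -225.18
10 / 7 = 1.43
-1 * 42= -42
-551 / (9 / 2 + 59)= -1102 / 127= -8.68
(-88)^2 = 7744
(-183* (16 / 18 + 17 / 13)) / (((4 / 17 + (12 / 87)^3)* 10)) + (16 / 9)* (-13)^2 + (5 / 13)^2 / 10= 15177382177 / 115413480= 131.50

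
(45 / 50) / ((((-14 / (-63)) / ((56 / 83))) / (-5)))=-13.66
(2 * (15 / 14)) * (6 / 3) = 4.29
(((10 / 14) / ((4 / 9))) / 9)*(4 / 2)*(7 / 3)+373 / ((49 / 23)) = 51719 / 294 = 175.91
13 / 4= 3.25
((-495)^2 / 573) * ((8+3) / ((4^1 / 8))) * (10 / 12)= 1497375 / 191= 7839.66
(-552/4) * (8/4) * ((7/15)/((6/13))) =-4186/15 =-279.07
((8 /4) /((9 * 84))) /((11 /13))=13 /4158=0.00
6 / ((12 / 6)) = 3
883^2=779689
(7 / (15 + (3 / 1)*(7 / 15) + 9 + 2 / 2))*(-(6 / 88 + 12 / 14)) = -475 / 1936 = -0.25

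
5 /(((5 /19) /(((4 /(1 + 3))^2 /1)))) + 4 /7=137 /7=19.57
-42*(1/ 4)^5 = -21/ 512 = -0.04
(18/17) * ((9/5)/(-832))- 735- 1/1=-26025041/35360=-736.00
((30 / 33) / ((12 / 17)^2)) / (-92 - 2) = -0.02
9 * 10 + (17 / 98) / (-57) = 502723 / 5586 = 90.00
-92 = -92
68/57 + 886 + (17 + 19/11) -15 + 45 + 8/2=589330/627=939.92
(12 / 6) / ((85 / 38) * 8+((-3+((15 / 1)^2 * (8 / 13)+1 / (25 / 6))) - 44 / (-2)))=12350 / 1084307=0.01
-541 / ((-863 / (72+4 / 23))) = 45.24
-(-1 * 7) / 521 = 7 / 521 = 0.01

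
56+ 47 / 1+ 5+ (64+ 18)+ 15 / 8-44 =1183 / 8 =147.88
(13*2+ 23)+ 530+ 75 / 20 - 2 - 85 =1983 / 4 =495.75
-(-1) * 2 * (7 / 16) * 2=7 / 4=1.75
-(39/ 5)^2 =-1521/ 25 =-60.84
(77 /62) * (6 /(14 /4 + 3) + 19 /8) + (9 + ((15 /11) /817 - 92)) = -4572246231 /57948176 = -78.90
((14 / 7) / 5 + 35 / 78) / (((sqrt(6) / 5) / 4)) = 331*sqrt(6) / 117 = 6.93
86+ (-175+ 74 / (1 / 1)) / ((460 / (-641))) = 104301 / 460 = 226.74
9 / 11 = 0.82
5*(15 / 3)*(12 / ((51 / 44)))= 4400 / 17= 258.82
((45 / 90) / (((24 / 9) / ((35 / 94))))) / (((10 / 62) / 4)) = 651 / 376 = 1.73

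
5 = 5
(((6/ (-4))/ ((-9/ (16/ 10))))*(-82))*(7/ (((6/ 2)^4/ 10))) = -4592/ 243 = -18.90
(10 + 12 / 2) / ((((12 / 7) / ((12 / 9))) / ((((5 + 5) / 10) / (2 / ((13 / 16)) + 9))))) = 1456 / 1341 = 1.09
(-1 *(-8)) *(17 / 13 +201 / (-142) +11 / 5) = 77244 / 4615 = 16.74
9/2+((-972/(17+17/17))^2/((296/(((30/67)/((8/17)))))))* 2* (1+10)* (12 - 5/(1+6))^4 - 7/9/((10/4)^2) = 17920571075337227/5356871100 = 3345342.97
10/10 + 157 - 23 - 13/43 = 5792/43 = 134.70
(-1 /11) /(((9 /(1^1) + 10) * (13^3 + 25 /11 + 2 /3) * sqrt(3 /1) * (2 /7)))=-7 * sqrt(3) /2758724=-0.00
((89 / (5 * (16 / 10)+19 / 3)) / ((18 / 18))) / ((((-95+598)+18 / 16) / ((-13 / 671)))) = -27768 / 116364149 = -0.00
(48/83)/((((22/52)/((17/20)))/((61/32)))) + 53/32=565489/146080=3.87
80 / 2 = 40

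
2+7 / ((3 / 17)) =125 / 3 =41.67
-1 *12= -12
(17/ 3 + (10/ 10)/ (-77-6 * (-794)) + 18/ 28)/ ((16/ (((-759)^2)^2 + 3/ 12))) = 1648855539907891765/ 12598656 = 130875510840.83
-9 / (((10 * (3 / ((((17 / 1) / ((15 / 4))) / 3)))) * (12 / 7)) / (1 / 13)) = -119 / 5850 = -0.02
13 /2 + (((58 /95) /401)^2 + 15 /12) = 44988113231 /5804916100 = 7.75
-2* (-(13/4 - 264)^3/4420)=-1134626507/141440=-8021.96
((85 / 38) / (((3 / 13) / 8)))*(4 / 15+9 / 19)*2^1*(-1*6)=-746096 / 1083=-688.92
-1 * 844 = -844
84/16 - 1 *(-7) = 49/4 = 12.25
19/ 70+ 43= 3029/ 70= 43.27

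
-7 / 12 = -0.58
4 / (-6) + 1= 1 / 3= 0.33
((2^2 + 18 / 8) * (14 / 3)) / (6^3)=175 / 1296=0.14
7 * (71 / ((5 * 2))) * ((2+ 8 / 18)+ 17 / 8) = 163513 / 720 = 227.10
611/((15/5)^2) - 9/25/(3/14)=14897/225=66.21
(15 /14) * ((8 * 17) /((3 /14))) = 680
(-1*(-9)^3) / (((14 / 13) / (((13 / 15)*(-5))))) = -41067 / 14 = -2933.36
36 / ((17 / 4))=144 / 17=8.47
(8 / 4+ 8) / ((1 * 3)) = 10 / 3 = 3.33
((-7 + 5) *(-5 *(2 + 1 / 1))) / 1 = 30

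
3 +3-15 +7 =-2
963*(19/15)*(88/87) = 178904/145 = 1233.82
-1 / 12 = -0.08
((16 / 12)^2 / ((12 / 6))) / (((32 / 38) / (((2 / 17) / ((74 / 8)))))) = 76 / 5661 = 0.01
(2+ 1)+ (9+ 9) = 21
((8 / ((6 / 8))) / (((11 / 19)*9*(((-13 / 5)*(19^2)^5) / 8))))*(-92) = 0.00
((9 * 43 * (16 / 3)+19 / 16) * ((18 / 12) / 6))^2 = 1091839849 / 4096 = 266562.46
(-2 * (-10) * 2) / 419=40 / 419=0.10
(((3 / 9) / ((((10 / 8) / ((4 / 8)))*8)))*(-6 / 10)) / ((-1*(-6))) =-1 / 600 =-0.00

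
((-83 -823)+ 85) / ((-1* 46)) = 821 / 46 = 17.85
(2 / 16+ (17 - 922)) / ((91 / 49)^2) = -354711 / 1352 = -262.36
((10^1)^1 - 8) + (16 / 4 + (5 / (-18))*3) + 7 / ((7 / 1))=37 / 6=6.17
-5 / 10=-0.50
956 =956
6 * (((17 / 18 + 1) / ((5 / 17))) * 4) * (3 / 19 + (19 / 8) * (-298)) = -6399463 / 57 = -112271.28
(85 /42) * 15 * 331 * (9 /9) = 140675 /14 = 10048.21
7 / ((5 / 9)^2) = 22.68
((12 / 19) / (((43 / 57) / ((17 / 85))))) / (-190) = -18 / 20425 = -0.00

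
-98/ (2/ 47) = -2303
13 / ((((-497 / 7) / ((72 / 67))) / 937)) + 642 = 2176962 / 4757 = 457.63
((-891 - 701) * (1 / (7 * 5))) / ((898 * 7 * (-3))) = 796 / 330015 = 0.00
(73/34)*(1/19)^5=0.00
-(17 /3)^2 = -289 /9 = -32.11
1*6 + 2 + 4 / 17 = 140 / 17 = 8.24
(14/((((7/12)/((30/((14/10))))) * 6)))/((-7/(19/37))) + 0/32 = -11400/1813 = -6.29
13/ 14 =0.93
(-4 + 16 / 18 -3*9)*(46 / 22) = -6233 / 99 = -62.96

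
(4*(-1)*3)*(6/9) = -8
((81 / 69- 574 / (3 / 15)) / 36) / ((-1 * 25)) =65983 / 20700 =3.19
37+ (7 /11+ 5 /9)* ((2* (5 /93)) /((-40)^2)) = 37.00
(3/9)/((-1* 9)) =-1/27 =-0.04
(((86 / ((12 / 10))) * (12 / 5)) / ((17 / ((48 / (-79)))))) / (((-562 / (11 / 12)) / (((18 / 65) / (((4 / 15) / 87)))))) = 4444308 / 4905979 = 0.91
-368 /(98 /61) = -11224 /49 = -229.06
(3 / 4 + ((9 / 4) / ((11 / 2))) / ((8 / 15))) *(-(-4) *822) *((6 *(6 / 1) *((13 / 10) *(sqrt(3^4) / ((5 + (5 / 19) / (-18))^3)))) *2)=9244634987133936 / 272606269375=33912.04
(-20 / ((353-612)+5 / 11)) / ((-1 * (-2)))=55 / 1422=0.04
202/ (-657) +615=403853/ 657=614.69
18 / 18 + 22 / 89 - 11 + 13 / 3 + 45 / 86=-112427 / 22962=-4.90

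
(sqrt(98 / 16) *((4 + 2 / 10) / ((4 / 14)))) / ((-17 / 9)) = -9261 *sqrt(2) / 680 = -19.26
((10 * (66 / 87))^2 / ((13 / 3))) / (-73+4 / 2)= -145200 / 776243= -0.19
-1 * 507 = -507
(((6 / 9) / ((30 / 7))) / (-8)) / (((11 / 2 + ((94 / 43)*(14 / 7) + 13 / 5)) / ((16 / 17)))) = -1204 / 820539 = -0.00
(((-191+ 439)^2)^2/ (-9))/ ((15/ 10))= -7565484032/ 27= -280203112.30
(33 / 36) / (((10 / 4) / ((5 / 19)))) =11 / 114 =0.10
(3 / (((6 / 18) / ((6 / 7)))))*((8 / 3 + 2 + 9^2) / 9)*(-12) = -6168 / 7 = -881.14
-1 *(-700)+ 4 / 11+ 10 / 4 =15463 / 22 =702.86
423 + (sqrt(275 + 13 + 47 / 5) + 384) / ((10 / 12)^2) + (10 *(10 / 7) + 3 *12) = 36 *sqrt(7435) / 125 + 179593 / 175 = 1051.08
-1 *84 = -84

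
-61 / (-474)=0.13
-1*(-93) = 93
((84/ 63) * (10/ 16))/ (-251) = -5/ 1506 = -0.00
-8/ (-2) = 4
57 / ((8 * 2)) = 3.56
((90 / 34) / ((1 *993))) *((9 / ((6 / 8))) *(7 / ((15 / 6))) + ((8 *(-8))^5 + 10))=-947419218 / 331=-2862293.71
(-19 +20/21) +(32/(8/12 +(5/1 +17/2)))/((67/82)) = -15.28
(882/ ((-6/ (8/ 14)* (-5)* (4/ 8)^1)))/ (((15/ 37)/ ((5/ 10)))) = 1036/ 25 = 41.44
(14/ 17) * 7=98/ 17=5.76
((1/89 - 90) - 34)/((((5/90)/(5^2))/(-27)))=134075250/89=1506463.48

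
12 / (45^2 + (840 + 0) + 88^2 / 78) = 468 / 115607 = 0.00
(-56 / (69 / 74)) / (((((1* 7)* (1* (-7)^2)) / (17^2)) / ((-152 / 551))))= 1368704 / 98049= 13.96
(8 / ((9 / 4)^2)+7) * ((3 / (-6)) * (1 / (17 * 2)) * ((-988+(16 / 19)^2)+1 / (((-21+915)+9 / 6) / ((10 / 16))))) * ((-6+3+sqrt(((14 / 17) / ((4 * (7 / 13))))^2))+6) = 204075201007775 / 484323595488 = 421.36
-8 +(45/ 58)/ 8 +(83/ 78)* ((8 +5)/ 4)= -6187/ 1392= -4.44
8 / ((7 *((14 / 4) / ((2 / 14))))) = 16 / 343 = 0.05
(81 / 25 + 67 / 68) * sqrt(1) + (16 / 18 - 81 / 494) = 18707359 / 3779100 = 4.95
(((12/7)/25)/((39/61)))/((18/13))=122/1575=0.08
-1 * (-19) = 19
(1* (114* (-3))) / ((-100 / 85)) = 2907 / 10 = 290.70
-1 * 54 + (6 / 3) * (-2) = -58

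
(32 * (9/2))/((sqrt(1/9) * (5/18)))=7776/5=1555.20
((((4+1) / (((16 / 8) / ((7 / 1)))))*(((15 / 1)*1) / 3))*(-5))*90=-39375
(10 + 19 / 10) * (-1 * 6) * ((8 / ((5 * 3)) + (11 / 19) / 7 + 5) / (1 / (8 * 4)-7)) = 6094976 / 105925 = 57.54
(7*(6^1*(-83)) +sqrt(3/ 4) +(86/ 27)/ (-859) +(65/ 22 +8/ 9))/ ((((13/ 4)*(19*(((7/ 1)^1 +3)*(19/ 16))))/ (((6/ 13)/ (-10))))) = 28428133616/ 129706659225-48*sqrt(3)/ 1525225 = 0.22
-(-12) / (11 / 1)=12 / 11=1.09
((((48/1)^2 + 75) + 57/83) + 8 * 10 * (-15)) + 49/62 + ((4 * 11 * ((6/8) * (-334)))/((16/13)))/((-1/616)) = 28394040341/5146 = 5517691.48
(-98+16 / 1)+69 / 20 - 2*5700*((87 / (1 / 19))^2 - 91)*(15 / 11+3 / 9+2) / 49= -25334053342769 / 10780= -2350097712.69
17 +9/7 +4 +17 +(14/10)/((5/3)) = 7022/175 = 40.13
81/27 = 3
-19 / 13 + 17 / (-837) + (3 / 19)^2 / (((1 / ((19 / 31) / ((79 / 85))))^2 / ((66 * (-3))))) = -7638633854 / 2105157951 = -3.63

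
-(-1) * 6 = 6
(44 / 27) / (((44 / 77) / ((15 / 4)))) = 385 / 36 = 10.69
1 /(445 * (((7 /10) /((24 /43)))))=48 /26789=0.00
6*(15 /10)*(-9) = -81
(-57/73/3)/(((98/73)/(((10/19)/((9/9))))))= -5/49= -0.10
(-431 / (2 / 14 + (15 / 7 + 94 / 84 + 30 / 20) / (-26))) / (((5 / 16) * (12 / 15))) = 470652 / 11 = 42786.55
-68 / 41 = -1.66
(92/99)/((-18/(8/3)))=-368/2673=-0.14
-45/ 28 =-1.61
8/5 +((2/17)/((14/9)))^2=113693/70805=1.61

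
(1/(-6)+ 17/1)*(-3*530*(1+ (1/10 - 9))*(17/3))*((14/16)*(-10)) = -251617765/24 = -10484073.54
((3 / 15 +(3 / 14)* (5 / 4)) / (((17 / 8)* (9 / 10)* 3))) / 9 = 262 / 28917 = 0.01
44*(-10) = -440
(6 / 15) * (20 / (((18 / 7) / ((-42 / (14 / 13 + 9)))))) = -5096 / 393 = -12.97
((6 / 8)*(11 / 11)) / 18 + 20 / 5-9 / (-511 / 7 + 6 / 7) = 50497 / 12120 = 4.17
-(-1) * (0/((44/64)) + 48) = 48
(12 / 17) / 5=12 / 85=0.14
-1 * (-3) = 3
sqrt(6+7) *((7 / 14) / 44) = sqrt(13) / 88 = 0.04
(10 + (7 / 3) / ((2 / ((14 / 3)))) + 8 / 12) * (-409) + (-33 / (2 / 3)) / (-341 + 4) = -39970679 / 6066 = -6589.30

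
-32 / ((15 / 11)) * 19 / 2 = -3344 / 15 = -222.93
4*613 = 2452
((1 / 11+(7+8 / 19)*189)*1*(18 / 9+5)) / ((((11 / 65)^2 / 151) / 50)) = 65459616267500 / 25289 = 2588462029.64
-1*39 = -39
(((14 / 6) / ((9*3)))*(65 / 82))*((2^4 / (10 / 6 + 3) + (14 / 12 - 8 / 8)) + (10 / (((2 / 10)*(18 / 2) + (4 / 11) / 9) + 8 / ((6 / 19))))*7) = 226616065 / 536049252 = 0.42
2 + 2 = 4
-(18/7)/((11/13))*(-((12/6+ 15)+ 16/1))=702/7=100.29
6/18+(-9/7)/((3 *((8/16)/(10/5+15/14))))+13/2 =1235/294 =4.20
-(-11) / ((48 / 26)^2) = 1859 / 576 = 3.23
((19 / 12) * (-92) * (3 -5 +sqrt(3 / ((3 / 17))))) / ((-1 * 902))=-437 / 1353 +437 * sqrt(17) / 2706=0.34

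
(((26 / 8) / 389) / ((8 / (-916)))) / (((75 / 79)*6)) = -235183 / 1400400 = -0.17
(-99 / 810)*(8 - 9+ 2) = -11 / 90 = -0.12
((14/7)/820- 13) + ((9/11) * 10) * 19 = 142.46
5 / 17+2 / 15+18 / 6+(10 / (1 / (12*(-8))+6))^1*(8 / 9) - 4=1782 / 1955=0.91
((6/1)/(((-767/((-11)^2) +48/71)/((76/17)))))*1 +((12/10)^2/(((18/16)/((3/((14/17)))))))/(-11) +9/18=-14840038931/3184077050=-4.66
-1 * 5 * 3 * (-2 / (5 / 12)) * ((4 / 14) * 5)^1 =720 / 7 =102.86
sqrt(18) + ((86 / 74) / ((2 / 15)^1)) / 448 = 645 / 33152 + 3 * sqrt(2) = 4.26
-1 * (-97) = 97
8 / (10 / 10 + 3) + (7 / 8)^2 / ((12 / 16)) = 145 / 48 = 3.02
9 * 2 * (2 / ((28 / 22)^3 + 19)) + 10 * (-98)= -27424424 / 28033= -978.29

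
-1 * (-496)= 496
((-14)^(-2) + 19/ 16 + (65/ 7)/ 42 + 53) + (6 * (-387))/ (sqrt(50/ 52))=18283/ 336 - 2322 * sqrt(26)/ 5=-2313.57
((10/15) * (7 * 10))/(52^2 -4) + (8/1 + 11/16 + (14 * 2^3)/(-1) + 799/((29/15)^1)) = 309.98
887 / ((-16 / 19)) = -16853 / 16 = -1053.31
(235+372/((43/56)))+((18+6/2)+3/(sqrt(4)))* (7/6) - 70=675.72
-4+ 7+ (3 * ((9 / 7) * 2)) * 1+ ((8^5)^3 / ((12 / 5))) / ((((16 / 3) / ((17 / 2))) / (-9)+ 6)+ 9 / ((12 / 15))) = 188412312538061085 / 220801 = 853312768230.49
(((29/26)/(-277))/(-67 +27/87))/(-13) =-0.00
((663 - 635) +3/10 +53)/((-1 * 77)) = -813/770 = -1.06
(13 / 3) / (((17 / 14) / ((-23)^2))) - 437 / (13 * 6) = 831933 / 442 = 1882.20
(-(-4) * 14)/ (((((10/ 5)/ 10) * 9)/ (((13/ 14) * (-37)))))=-9620/ 9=-1068.89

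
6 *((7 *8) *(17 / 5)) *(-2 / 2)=-5712 / 5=-1142.40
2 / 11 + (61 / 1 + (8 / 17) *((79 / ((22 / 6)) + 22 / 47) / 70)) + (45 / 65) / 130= 6377251229 / 103973870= 61.34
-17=-17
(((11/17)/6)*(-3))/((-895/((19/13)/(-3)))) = -209/1186770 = -0.00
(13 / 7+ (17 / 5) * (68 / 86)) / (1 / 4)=27364 / 1505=18.18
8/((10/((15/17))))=12/17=0.71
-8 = -8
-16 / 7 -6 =-58 / 7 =-8.29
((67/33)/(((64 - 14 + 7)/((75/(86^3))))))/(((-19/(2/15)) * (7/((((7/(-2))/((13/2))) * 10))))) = 0.00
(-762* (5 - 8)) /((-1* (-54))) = 42.33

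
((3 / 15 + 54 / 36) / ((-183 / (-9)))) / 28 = 51 / 17080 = 0.00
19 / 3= 6.33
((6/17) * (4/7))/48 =1/238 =0.00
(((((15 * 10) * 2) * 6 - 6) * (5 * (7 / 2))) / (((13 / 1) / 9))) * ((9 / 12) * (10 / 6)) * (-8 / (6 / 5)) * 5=-905625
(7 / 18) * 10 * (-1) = -35 / 9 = -3.89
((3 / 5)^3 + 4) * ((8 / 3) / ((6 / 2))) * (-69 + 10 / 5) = -282472 / 1125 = -251.09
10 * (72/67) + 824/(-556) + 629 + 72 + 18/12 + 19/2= 6717134/9313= 721.26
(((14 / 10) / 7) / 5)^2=1 / 625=0.00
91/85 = 1.07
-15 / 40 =-3 / 8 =-0.38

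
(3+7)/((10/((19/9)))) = 19/9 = 2.11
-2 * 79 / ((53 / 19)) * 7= -21014 / 53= -396.49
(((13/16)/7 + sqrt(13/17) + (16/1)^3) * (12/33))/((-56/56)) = -458765/308-4 * sqrt(221)/187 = -1489.81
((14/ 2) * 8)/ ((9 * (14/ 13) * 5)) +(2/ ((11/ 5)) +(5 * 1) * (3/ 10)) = 3529/ 990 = 3.56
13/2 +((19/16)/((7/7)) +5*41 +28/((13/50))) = 66639/208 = 320.38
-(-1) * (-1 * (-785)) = 785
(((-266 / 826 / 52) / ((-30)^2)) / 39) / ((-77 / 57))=361 / 2763961200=0.00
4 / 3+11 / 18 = 35 / 18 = 1.94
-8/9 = -0.89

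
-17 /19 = -0.89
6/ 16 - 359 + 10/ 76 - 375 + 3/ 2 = -731.99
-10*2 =-20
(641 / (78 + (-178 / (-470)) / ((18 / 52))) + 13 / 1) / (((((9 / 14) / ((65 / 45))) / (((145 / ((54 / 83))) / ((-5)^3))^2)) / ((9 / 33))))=143177572896001 / 3482611605000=41.11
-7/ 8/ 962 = -7/ 7696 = -0.00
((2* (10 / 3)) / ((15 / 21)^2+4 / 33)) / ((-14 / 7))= -5390 / 1021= -5.28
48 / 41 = 1.17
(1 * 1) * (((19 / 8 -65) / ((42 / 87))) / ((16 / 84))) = -43587 / 64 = -681.05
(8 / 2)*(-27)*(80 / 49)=-8640 / 49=-176.33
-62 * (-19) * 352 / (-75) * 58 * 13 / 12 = -78162656 / 225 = -347389.58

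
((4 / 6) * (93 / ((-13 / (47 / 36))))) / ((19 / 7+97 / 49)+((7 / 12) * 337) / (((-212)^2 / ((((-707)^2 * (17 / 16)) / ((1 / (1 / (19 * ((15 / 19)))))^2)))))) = -7700848780800 / 18574274704739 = -0.41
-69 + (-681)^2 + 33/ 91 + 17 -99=42188543/ 91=463610.36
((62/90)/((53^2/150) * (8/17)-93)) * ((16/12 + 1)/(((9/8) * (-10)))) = 14756/8694459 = 0.00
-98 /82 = -49 /41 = -1.20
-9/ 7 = -1.29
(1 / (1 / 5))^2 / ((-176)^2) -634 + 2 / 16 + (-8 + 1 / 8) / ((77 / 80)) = -19888327 / 30976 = -642.06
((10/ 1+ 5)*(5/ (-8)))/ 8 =-75/ 64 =-1.17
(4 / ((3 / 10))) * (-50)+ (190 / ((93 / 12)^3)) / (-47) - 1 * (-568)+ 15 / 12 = -1636952833 / 16802124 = -97.43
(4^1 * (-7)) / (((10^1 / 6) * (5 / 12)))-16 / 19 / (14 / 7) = -40.74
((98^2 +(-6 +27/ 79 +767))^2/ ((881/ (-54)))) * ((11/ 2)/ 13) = -2786149.66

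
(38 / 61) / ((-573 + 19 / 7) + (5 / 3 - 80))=-798 / 830881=-0.00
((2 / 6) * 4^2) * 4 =64 / 3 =21.33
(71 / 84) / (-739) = -71 / 62076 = -0.00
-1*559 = -559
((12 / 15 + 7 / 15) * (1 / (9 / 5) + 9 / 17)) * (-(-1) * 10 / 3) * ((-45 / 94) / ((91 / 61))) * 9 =-961970 / 72709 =-13.23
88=88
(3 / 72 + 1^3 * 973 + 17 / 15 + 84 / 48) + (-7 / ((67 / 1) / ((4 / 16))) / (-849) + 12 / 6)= 2225092381 / 2275320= 977.93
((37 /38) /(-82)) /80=-37 /249280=-0.00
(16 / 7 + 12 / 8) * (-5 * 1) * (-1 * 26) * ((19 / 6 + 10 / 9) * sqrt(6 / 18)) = 37895 * sqrt(3) / 54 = 1215.48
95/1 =95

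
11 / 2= 5.50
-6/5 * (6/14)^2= -54/245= -0.22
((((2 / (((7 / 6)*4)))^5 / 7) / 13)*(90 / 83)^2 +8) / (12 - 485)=-84292300244 / 4983665876189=-0.02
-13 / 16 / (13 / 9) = -9 / 16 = -0.56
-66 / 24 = -2.75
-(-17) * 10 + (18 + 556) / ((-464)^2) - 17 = 16470431 / 107648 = 153.00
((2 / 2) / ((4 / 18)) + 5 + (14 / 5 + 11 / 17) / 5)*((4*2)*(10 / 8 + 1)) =77949 / 425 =183.41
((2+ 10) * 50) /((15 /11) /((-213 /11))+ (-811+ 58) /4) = -170400 /53483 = -3.19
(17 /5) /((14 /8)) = 68 /35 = 1.94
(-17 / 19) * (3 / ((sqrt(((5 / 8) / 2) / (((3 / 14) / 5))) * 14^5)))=-51 * sqrt(42) / 178826480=-0.00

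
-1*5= -5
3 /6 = 1 /2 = 0.50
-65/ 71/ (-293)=65/ 20803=0.00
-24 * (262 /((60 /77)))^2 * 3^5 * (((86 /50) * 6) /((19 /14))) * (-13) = 773980733694168 /11875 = 65177324942.67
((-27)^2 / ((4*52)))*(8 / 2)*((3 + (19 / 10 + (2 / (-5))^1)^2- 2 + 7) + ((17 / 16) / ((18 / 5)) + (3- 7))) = 11745 / 128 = 91.76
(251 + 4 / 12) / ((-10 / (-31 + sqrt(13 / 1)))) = 11687 / 15 -377 * sqrt(13) / 15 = 688.51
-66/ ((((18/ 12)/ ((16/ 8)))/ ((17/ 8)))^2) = -3179/ 6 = -529.83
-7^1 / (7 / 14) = -14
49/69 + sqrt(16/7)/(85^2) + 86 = 4 * sqrt(7)/50575 + 5983/69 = 86.71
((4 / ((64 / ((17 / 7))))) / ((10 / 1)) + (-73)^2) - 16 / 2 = 5959537 / 1120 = 5321.02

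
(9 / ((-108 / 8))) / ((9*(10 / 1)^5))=-1 / 1350000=-0.00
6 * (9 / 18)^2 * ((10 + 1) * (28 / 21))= 22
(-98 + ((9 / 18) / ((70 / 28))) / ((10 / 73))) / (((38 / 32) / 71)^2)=-3114612096 / 9025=-345109.37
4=4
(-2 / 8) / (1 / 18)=-9 / 2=-4.50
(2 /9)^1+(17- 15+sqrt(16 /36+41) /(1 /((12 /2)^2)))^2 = 48 *sqrt(373)+483446 /9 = 54643.26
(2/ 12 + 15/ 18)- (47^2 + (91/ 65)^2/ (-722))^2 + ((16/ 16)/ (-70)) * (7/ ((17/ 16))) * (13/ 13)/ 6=-81080210081459351/ 16615927500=-4879668.02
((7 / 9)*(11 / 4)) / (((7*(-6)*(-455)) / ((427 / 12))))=671 / 168480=0.00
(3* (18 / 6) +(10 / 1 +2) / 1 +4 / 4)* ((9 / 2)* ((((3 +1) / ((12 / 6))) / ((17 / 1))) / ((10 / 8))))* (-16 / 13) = -12672 / 1105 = -11.47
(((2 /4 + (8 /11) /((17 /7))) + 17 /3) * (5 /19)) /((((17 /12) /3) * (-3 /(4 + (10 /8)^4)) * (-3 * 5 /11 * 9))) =703735 /1116288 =0.63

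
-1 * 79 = -79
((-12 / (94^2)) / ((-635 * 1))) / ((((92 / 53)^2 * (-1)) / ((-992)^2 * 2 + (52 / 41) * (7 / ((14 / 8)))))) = -42500234607 / 30423485635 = -1.40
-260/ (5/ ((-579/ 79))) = 30108/ 79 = 381.11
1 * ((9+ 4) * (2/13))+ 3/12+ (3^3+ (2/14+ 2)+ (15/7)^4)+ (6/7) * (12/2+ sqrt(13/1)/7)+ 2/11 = 6 * sqrt(13)/49+ 6106487/105644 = 58.24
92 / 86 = 46 / 43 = 1.07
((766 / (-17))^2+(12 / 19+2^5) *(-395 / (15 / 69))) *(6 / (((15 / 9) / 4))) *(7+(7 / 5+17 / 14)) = -7617808850688 / 960925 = -7927579.00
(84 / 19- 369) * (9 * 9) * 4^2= -8977392 / 19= -472494.32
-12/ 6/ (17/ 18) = -36/ 17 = -2.12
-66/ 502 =-33/ 251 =-0.13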